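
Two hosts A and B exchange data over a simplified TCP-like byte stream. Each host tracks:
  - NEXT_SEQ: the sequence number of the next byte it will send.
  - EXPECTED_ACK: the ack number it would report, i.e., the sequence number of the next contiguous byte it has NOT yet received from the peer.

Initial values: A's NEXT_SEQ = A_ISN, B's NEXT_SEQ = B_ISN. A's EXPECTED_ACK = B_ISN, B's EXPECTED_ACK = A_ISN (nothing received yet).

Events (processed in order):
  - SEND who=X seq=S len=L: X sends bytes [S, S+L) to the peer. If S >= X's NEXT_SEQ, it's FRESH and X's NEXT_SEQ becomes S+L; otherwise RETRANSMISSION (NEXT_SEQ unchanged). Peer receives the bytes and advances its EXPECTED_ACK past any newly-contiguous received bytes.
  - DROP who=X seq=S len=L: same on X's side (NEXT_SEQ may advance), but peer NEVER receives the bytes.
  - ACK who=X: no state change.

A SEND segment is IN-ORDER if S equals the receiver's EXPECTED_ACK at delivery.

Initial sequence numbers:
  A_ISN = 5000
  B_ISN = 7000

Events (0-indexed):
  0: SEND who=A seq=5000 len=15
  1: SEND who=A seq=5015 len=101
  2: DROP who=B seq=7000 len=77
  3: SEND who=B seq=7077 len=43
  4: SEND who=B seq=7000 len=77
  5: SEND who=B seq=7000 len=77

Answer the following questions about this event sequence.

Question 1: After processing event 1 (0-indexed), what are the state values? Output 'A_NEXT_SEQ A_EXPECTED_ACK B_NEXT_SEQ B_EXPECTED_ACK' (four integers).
After event 0: A_seq=5015 A_ack=7000 B_seq=7000 B_ack=5015
After event 1: A_seq=5116 A_ack=7000 B_seq=7000 B_ack=5116

5116 7000 7000 5116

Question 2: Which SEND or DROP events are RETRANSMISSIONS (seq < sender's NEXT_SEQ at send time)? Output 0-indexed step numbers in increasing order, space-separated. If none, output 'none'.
Step 0: SEND seq=5000 -> fresh
Step 1: SEND seq=5015 -> fresh
Step 2: DROP seq=7000 -> fresh
Step 3: SEND seq=7077 -> fresh
Step 4: SEND seq=7000 -> retransmit
Step 5: SEND seq=7000 -> retransmit

Answer: 4 5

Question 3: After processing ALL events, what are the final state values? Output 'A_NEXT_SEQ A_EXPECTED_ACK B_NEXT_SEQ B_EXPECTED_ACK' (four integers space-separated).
Answer: 5116 7120 7120 5116

Derivation:
After event 0: A_seq=5015 A_ack=7000 B_seq=7000 B_ack=5015
After event 1: A_seq=5116 A_ack=7000 B_seq=7000 B_ack=5116
After event 2: A_seq=5116 A_ack=7000 B_seq=7077 B_ack=5116
After event 3: A_seq=5116 A_ack=7000 B_seq=7120 B_ack=5116
After event 4: A_seq=5116 A_ack=7120 B_seq=7120 B_ack=5116
After event 5: A_seq=5116 A_ack=7120 B_seq=7120 B_ack=5116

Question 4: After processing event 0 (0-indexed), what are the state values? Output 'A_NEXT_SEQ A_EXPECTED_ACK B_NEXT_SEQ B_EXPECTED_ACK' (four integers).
After event 0: A_seq=5015 A_ack=7000 B_seq=7000 B_ack=5015

5015 7000 7000 5015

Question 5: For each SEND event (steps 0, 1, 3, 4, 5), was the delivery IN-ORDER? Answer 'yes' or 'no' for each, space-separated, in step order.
Answer: yes yes no yes no

Derivation:
Step 0: SEND seq=5000 -> in-order
Step 1: SEND seq=5015 -> in-order
Step 3: SEND seq=7077 -> out-of-order
Step 4: SEND seq=7000 -> in-order
Step 5: SEND seq=7000 -> out-of-order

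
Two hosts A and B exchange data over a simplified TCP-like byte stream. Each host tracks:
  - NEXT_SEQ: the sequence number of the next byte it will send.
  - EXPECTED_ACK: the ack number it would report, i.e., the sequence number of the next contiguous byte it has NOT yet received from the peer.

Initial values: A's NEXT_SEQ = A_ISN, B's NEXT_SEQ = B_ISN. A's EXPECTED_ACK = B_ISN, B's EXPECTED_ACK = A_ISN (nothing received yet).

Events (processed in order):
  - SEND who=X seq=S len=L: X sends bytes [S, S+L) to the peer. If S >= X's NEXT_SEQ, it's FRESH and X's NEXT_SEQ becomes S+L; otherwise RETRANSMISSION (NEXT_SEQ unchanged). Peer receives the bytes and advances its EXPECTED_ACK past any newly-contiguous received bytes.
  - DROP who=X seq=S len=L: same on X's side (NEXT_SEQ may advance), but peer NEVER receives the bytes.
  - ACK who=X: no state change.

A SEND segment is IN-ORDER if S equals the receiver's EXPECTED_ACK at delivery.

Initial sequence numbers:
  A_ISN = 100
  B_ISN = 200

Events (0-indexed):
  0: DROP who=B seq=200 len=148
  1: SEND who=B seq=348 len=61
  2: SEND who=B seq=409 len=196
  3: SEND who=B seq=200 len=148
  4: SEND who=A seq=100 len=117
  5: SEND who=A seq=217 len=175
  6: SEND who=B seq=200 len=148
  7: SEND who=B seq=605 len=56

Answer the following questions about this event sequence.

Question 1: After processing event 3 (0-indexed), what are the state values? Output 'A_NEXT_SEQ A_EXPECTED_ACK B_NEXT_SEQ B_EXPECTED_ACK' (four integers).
After event 0: A_seq=100 A_ack=200 B_seq=348 B_ack=100
After event 1: A_seq=100 A_ack=200 B_seq=409 B_ack=100
After event 2: A_seq=100 A_ack=200 B_seq=605 B_ack=100
After event 3: A_seq=100 A_ack=605 B_seq=605 B_ack=100

100 605 605 100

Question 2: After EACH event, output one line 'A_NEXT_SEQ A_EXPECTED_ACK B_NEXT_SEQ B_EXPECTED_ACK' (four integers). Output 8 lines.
100 200 348 100
100 200 409 100
100 200 605 100
100 605 605 100
217 605 605 217
392 605 605 392
392 605 605 392
392 661 661 392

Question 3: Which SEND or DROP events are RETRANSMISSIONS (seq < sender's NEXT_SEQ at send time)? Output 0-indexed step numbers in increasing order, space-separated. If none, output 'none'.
Answer: 3 6

Derivation:
Step 0: DROP seq=200 -> fresh
Step 1: SEND seq=348 -> fresh
Step 2: SEND seq=409 -> fresh
Step 3: SEND seq=200 -> retransmit
Step 4: SEND seq=100 -> fresh
Step 5: SEND seq=217 -> fresh
Step 6: SEND seq=200 -> retransmit
Step 7: SEND seq=605 -> fresh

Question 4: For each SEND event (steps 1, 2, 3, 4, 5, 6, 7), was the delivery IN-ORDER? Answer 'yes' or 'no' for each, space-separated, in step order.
Answer: no no yes yes yes no yes

Derivation:
Step 1: SEND seq=348 -> out-of-order
Step 2: SEND seq=409 -> out-of-order
Step 3: SEND seq=200 -> in-order
Step 4: SEND seq=100 -> in-order
Step 5: SEND seq=217 -> in-order
Step 6: SEND seq=200 -> out-of-order
Step 7: SEND seq=605 -> in-order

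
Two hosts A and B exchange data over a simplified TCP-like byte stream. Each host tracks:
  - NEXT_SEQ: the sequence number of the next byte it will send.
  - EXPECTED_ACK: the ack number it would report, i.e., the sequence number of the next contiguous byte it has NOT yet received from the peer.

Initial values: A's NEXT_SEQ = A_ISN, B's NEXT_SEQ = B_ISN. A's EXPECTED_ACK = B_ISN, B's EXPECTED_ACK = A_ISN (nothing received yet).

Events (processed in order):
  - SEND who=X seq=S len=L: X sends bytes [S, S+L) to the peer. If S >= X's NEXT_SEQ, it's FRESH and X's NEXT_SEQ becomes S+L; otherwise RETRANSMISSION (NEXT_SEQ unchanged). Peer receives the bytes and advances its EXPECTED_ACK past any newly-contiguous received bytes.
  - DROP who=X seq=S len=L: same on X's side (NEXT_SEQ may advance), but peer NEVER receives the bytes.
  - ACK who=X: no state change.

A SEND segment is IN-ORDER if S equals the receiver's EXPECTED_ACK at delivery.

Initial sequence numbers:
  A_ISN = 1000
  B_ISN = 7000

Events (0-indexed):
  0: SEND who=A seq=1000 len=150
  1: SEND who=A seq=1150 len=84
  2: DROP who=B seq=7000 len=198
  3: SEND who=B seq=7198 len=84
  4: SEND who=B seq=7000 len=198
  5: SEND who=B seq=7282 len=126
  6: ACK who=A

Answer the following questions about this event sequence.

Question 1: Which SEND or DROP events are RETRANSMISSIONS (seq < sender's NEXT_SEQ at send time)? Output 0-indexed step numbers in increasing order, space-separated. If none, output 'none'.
Step 0: SEND seq=1000 -> fresh
Step 1: SEND seq=1150 -> fresh
Step 2: DROP seq=7000 -> fresh
Step 3: SEND seq=7198 -> fresh
Step 4: SEND seq=7000 -> retransmit
Step 5: SEND seq=7282 -> fresh

Answer: 4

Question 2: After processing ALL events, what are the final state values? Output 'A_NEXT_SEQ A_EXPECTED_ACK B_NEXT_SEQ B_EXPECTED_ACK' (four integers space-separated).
After event 0: A_seq=1150 A_ack=7000 B_seq=7000 B_ack=1150
After event 1: A_seq=1234 A_ack=7000 B_seq=7000 B_ack=1234
After event 2: A_seq=1234 A_ack=7000 B_seq=7198 B_ack=1234
After event 3: A_seq=1234 A_ack=7000 B_seq=7282 B_ack=1234
After event 4: A_seq=1234 A_ack=7282 B_seq=7282 B_ack=1234
After event 5: A_seq=1234 A_ack=7408 B_seq=7408 B_ack=1234
After event 6: A_seq=1234 A_ack=7408 B_seq=7408 B_ack=1234

Answer: 1234 7408 7408 1234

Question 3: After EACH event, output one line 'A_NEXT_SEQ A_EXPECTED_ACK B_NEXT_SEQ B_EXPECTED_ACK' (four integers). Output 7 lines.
1150 7000 7000 1150
1234 7000 7000 1234
1234 7000 7198 1234
1234 7000 7282 1234
1234 7282 7282 1234
1234 7408 7408 1234
1234 7408 7408 1234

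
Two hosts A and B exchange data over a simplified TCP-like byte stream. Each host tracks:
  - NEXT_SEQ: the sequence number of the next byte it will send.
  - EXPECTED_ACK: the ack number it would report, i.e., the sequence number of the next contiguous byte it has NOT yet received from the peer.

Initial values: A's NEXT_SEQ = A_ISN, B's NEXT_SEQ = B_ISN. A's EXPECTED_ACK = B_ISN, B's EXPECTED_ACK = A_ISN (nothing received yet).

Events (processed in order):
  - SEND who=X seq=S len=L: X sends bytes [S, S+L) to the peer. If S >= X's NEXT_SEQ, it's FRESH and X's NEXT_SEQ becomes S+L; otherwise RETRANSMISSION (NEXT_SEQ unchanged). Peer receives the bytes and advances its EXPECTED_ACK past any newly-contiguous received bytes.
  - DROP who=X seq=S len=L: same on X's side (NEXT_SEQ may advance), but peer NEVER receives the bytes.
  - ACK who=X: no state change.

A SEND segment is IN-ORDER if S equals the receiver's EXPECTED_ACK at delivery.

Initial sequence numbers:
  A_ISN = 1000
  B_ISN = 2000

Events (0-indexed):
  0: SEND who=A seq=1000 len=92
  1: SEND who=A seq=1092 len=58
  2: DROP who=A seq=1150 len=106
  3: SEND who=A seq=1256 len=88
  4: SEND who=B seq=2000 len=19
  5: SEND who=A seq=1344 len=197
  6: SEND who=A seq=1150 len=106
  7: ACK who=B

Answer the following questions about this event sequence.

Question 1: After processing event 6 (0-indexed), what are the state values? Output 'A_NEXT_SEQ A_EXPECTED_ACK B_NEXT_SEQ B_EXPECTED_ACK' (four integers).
After event 0: A_seq=1092 A_ack=2000 B_seq=2000 B_ack=1092
After event 1: A_seq=1150 A_ack=2000 B_seq=2000 B_ack=1150
After event 2: A_seq=1256 A_ack=2000 B_seq=2000 B_ack=1150
After event 3: A_seq=1344 A_ack=2000 B_seq=2000 B_ack=1150
After event 4: A_seq=1344 A_ack=2019 B_seq=2019 B_ack=1150
After event 5: A_seq=1541 A_ack=2019 B_seq=2019 B_ack=1150
After event 6: A_seq=1541 A_ack=2019 B_seq=2019 B_ack=1541

1541 2019 2019 1541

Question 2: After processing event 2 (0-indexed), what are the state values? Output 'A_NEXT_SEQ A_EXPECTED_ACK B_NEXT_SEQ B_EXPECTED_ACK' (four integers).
After event 0: A_seq=1092 A_ack=2000 B_seq=2000 B_ack=1092
After event 1: A_seq=1150 A_ack=2000 B_seq=2000 B_ack=1150
After event 2: A_seq=1256 A_ack=2000 B_seq=2000 B_ack=1150

1256 2000 2000 1150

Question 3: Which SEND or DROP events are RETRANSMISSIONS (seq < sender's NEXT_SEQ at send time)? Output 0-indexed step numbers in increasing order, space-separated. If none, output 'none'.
Step 0: SEND seq=1000 -> fresh
Step 1: SEND seq=1092 -> fresh
Step 2: DROP seq=1150 -> fresh
Step 3: SEND seq=1256 -> fresh
Step 4: SEND seq=2000 -> fresh
Step 5: SEND seq=1344 -> fresh
Step 6: SEND seq=1150 -> retransmit

Answer: 6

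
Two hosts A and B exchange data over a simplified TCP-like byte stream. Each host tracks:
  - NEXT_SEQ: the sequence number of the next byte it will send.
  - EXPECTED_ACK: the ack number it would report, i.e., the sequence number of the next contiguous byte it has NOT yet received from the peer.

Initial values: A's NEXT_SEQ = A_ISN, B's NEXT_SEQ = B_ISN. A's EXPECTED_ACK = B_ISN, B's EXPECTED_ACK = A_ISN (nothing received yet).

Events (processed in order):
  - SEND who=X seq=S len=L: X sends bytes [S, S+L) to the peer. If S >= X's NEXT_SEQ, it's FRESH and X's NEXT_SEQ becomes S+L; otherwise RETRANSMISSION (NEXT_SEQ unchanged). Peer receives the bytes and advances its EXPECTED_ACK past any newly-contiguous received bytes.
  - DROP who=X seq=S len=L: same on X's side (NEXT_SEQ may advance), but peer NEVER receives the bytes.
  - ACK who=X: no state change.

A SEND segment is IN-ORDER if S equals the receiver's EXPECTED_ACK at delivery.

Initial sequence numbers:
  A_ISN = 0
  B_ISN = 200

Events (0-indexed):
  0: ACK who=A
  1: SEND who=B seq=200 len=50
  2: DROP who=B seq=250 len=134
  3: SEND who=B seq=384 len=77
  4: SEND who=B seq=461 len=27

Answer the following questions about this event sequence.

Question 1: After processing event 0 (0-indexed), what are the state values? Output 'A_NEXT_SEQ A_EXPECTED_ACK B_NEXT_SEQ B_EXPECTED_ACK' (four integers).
After event 0: A_seq=0 A_ack=200 B_seq=200 B_ack=0

0 200 200 0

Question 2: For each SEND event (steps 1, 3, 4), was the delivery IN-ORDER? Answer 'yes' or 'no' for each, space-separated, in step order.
Answer: yes no no

Derivation:
Step 1: SEND seq=200 -> in-order
Step 3: SEND seq=384 -> out-of-order
Step 4: SEND seq=461 -> out-of-order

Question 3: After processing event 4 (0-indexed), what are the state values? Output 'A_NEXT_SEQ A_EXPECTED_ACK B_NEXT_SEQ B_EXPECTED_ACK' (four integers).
After event 0: A_seq=0 A_ack=200 B_seq=200 B_ack=0
After event 1: A_seq=0 A_ack=250 B_seq=250 B_ack=0
After event 2: A_seq=0 A_ack=250 B_seq=384 B_ack=0
After event 3: A_seq=0 A_ack=250 B_seq=461 B_ack=0
After event 4: A_seq=0 A_ack=250 B_seq=488 B_ack=0

0 250 488 0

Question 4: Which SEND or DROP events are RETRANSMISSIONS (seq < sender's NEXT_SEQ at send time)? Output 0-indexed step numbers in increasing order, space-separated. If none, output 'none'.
Step 1: SEND seq=200 -> fresh
Step 2: DROP seq=250 -> fresh
Step 3: SEND seq=384 -> fresh
Step 4: SEND seq=461 -> fresh

Answer: none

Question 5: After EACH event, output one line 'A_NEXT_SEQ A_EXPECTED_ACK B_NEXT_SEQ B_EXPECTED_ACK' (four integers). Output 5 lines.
0 200 200 0
0 250 250 0
0 250 384 0
0 250 461 0
0 250 488 0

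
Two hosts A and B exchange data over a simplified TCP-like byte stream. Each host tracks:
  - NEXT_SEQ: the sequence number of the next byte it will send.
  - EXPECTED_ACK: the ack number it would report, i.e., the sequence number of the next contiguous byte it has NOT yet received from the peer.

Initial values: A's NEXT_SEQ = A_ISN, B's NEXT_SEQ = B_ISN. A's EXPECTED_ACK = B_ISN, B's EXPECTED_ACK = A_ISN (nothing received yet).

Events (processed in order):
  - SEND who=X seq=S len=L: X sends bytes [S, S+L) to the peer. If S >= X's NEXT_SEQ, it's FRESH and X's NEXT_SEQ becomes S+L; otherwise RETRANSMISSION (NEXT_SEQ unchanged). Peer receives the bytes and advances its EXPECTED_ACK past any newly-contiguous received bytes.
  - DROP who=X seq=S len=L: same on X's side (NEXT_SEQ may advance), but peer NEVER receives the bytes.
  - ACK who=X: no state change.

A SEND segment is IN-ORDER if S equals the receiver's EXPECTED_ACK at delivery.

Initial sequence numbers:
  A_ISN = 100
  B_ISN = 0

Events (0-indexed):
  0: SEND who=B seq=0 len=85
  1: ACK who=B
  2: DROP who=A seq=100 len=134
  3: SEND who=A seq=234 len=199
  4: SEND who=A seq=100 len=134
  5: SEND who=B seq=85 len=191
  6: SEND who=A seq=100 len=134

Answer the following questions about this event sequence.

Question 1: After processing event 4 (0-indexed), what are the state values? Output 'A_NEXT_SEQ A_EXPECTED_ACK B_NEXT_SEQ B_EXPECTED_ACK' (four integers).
After event 0: A_seq=100 A_ack=85 B_seq=85 B_ack=100
After event 1: A_seq=100 A_ack=85 B_seq=85 B_ack=100
After event 2: A_seq=234 A_ack=85 B_seq=85 B_ack=100
After event 3: A_seq=433 A_ack=85 B_seq=85 B_ack=100
After event 4: A_seq=433 A_ack=85 B_seq=85 B_ack=433

433 85 85 433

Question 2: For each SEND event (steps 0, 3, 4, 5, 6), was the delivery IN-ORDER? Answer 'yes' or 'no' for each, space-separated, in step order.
Answer: yes no yes yes no

Derivation:
Step 0: SEND seq=0 -> in-order
Step 3: SEND seq=234 -> out-of-order
Step 4: SEND seq=100 -> in-order
Step 5: SEND seq=85 -> in-order
Step 6: SEND seq=100 -> out-of-order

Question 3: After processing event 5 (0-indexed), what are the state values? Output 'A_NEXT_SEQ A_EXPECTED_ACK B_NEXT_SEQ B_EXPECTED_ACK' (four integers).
After event 0: A_seq=100 A_ack=85 B_seq=85 B_ack=100
After event 1: A_seq=100 A_ack=85 B_seq=85 B_ack=100
After event 2: A_seq=234 A_ack=85 B_seq=85 B_ack=100
After event 3: A_seq=433 A_ack=85 B_seq=85 B_ack=100
After event 4: A_seq=433 A_ack=85 B_seq=85 B_ack=433
After event 5: A_seq=433 A_ack=276 B_seq=276 B_ack=433

433 276 276 433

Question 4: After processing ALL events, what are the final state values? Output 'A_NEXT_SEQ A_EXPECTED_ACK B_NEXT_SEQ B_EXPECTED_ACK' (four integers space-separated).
Answer: 433 276 276 433

Derivation:
After event 0: A_seq=100 A_ack=85 B_seq=85 B_ack=100
After event 1: A_seq=100 A_ack=85 B_seq=85 B_ack=100
After event 2: A_seq=234 A_ack=85 B_seq=85 B_ack=100
After event 3: A_seq=433 A_ack=85 B_seq=85 B_ack=100
After event 4: A_seq=433 A_ack=85 B_seq=85 B_ack=433
After event 5: A_seq=433 A_ack=276 B_seq=276 B_ack=433
After event 6: A_seq=433 A_ack=276 B_seq=276 B_ack=433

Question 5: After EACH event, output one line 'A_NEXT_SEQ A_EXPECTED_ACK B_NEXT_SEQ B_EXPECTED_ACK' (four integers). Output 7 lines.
100 85 85 100
100 85 85 100
234 85 85 100
433 85 85 100
433 85 85 433
433 276 276 433
433 276 276 433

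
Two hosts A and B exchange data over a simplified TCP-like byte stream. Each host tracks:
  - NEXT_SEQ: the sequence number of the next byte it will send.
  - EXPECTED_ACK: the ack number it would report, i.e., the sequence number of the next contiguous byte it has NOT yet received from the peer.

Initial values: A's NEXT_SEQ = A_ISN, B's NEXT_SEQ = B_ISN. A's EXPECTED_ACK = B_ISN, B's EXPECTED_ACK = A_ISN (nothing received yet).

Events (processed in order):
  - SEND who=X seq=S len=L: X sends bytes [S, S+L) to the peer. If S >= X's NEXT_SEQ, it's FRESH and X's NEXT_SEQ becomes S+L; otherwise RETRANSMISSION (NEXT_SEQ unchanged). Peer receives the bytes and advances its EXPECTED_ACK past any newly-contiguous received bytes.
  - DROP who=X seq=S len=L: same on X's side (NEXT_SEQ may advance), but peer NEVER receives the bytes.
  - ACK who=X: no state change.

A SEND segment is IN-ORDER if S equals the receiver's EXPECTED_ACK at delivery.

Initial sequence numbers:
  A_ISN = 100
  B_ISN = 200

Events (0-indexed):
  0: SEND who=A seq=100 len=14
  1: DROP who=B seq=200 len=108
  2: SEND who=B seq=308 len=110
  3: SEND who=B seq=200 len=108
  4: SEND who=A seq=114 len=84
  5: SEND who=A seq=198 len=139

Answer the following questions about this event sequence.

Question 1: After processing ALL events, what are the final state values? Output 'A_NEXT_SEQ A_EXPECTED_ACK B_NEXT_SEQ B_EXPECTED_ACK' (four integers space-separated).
Answer: 337 418 418 337

Derivation:
After event 0: A_seq=114 A_ack=200 B_seq=200 B_ack=114
After event 1: A_seq=114 A_ack=200 B_seq=308 B_ack=114
After event 2: A_seq=114 A_ack=200 B_seq=418 B_ack=114
After event 3: A_seq=114 A_ack=418 B_seq=418 B_ack=114
After event 4: A_seq=198 A_ack=418 B_seq=418 B_ack=198
After event 5: A_seq=337 A_ack=418 B_seq=418 B_ack=337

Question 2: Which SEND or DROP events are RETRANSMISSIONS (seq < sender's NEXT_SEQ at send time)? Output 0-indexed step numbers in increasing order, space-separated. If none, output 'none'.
Answer: 3

Derivation:
Step 0: SEND seq=100 -> fresh
Step 1: DROP seq=200 -> fresh
Step 2: SEND seq=308 -> fresh
Step 3: SEND seq=200 -> retransmit
Step 4: SEND seq=114 -> fresh
Step 5: SEND seq=198 -> fresh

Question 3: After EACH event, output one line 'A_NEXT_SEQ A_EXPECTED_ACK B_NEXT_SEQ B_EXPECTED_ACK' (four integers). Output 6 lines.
114 200 200 114
114 200 308 114
114 200 418 114
114 418 418 114
198 418 418 198
337 418 418 337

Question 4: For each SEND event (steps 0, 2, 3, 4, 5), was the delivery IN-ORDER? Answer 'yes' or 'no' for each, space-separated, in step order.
Step 0: SEND seq=100 -> in-order
Step 2: SEND seq=308 -> out-of-order
Step 3: SEND seq=200 -> in-order
Step 4: SEND seq=114 -> in-order
Step 5: SEND seq=198 -> in-order

Answer: yes no yes yes yes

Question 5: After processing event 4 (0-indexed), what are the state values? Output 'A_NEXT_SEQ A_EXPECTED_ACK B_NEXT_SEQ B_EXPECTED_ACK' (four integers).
After event 0: A_seq=114 A_ack=200 B_seq=200 B_ack=114
After event 1: A_seq=114 A_ack=200 B_seq=308 B_ack=114
After event 2: A_seq=114 A_ack=200 B_seq=418 B_ack=114
After event 3: A_seq=114 A_ack=418 B_seq=418 B_ack=114
After event 4: A_seq=198 A_ack=418 B_seq=418 B_ack=198

198 418 418 198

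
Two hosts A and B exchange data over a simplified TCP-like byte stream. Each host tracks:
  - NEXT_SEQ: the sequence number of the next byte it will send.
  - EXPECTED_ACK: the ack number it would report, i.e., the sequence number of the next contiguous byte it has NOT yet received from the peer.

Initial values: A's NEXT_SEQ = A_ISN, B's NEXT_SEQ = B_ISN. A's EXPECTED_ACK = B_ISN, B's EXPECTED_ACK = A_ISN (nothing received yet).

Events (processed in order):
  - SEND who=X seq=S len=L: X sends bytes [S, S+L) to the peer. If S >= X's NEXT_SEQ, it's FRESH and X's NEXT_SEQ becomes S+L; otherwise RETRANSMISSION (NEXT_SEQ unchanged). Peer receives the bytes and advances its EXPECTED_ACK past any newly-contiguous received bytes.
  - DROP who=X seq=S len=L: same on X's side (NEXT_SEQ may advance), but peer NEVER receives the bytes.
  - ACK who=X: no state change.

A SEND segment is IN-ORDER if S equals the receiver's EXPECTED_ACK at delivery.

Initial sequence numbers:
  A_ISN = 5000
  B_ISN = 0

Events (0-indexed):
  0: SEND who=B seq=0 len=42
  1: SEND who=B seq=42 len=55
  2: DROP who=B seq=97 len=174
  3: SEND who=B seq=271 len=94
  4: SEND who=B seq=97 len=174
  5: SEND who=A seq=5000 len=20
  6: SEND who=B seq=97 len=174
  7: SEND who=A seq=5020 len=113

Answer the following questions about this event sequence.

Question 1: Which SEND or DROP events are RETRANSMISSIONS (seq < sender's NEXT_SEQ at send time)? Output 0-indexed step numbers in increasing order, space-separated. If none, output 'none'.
Answer: 4 6

Derivation:
Step 0: SEND seq=0 -> fresh
Step 1: SEND seq=42 -> fresh
Step 2: DROP seq=97 -> fresh
Step 3: SEND seq=271 -> fresh
Step 4: SEND seq=97 -> retransmit
Step 5: SEND seq=5000 -> fresh
Step 6: SEND seq=97 -> retransmit
Step 7: SEND seq=5020 -> fresh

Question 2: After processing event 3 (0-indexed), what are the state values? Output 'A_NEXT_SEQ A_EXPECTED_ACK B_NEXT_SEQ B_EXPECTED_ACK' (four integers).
After event 0: A_seq=5000 A_ack=42 B_seq=42 B_ack=5000
After event 1: A_seq=5000 A_ack=97 B_seq=97 B_ack=5000
After event 2: A_seq=5000 A_ack=97 B_seq=271 B_ack=5000
After event 3: A_seq=5000 A_ack=97 B_seq=365 B_ack=5000

5000 97 365 5000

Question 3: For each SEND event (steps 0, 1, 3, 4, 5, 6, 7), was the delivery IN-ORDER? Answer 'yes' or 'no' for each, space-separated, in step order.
Answer: yes yes no yes yes no yes

Derivation:
Step 0: SEND seq=0 -> in-order
Step 1: SEND seq=42 -> in-order
Step 3: SEND seq=271 -> out-of-order
Step 4: SEND seq=97 -> in-order
Step 5: SEND seq=5000 -> in-order
Step 6: SEND seq=97 -> out-of-order
Step 7: SEND seq=5020 -> in-order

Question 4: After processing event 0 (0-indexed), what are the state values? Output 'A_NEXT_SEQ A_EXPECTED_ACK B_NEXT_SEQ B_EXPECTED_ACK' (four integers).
After event 0: A_seq=5000 A_ack=42 B_seq=42 B_ack=5000

5000 42 42 5000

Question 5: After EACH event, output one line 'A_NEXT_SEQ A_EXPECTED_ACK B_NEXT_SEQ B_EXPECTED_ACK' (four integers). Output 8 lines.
5000 42 42 5000
5000 97 97 5000
5000 97 271 5000
5000 97 365 5000
5000 365 365 5000
5020 365 365 5020
5020 365 365 5020
5133 365 365 5133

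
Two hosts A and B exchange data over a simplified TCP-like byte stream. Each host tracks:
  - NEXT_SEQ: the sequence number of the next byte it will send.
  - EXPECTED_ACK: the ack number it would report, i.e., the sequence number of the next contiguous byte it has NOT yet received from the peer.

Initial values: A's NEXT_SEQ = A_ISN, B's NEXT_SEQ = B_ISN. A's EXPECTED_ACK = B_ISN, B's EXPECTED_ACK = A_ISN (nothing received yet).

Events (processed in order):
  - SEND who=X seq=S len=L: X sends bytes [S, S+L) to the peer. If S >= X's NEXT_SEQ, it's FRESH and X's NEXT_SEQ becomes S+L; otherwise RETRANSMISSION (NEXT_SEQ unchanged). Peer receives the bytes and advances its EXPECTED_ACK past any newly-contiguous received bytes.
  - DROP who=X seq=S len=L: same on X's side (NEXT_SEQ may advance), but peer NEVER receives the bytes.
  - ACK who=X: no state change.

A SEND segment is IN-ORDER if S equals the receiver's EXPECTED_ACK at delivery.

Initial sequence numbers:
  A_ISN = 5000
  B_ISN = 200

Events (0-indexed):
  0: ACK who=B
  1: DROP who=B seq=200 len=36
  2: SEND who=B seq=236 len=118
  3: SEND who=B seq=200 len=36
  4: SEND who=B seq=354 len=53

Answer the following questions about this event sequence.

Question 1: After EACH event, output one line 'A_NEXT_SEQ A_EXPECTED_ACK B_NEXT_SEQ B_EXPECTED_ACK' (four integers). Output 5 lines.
5000 200 200 5000
5000 200 236 5000
5000 200 354 5000
5000 354 354 5000
5000 407 407 5000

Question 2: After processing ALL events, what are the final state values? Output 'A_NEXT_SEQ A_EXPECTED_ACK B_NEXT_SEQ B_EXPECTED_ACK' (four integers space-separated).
After event 0: A_seq=5000 A_ack=200 B_seq=200 B_ack=5000
After event 1: A_seq=5000 A_ack=200 B_seq=236 B_ack=5000
After event 2: A_seq=5000 A_ack=200 B_seq=354 B_ack=5000
After event 3: A_seq=5000 A_ack=354 B_seq=354 B_ack=5000
After event 4: A_seq=5000 A_ack=407 B_seq=407 B_ack=5000

Answer: 5000 407 407 5000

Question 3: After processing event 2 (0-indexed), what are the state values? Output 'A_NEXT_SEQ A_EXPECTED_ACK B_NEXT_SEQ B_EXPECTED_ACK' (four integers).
After event 0: A_seq=5000 A_ack=200 B_seq=200 B_ack=5000
After event 1: A_seq=5000 A_ack=200 B_seq=236 B_ack=5000
After event 2: A_seq=5000 A_ack=200 B_seq=354 B_ack=5000

5000 200 354 5000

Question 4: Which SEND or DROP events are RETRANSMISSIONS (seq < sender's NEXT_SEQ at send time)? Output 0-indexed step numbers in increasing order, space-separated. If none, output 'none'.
Answer: 3

Derivation:
Step 1: DROP seq=200 -> fresh
Step 2: SEND seq=236 -> fresh
Step 3: SEND seq=200 -> retransmit
Step 4: SEND seq=354 -> fresh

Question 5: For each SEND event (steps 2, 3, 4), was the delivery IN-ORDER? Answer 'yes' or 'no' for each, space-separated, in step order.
Answer: no yes yes

Derivation:
Step 2: SEND seq=236 -> out-of-order
Step 3: SEND seq=200 -> in-order
Step 4: SEND seq=354 -> in-order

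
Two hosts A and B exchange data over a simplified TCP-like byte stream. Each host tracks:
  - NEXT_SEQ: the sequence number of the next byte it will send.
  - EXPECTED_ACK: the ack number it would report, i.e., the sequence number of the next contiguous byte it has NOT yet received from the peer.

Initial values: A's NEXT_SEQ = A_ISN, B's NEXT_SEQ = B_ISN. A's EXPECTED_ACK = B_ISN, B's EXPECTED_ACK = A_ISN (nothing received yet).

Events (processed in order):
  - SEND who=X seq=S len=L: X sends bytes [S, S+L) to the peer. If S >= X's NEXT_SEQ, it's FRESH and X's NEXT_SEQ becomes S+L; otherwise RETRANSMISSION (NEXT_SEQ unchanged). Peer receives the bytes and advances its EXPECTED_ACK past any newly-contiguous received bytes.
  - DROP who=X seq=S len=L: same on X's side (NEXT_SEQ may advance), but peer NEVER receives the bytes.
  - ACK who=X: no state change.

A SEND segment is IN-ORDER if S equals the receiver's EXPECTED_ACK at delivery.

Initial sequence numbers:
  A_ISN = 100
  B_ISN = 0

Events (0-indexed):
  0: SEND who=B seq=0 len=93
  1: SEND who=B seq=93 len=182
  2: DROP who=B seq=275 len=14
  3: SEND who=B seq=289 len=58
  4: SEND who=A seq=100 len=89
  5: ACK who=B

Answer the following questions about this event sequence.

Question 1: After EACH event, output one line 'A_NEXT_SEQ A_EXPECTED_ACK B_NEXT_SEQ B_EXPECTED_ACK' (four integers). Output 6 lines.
100 93 93 100
100 275 275 100
100 275 289 100
100 275 347 100
189 275 347 189
189 275 347 189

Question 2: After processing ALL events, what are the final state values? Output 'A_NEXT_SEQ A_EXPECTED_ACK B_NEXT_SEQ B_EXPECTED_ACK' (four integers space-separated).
After event 0: A_seq=100 A_ack=93 B_seq=93 B_ack=100
After event 1: A_seq=100 A_ack=275 B_seq=275 B_ack=100
After event 2: A_seq=100 A_ack=275 B_seq=289 B_ack=100
After event 3: A_seq=100 A_ack=275 B_seq=347 B_ack=100
After event 4: A_seq=189 A_ack=275 B_seq=347 B_ack=189
After event 5: A_seq=189 A_ack=275 B_seq=347 B_ack=189

Answer: 189 275 347 189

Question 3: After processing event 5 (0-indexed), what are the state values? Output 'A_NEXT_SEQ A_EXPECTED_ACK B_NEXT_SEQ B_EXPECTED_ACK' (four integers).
After event 0: A_seq=100 A_ack=93 B_seq=93 B_ack=100
After event 1: A_seq=100 A_ack=275 B_seq=275 B_ack=100
After event 2: A_seq=100 A_ack=275 B_seq=289 B_ack=100
After event 3: A_seq=100 A_ack=275 B_seq=347 B_ack=100
After event 4: A_seq=189 A_ack=275 B_seq=347 B_ack=189
After event 5: A_seq=189 A_ack=275 B_seq=347 B_ack=189

189 275 347 189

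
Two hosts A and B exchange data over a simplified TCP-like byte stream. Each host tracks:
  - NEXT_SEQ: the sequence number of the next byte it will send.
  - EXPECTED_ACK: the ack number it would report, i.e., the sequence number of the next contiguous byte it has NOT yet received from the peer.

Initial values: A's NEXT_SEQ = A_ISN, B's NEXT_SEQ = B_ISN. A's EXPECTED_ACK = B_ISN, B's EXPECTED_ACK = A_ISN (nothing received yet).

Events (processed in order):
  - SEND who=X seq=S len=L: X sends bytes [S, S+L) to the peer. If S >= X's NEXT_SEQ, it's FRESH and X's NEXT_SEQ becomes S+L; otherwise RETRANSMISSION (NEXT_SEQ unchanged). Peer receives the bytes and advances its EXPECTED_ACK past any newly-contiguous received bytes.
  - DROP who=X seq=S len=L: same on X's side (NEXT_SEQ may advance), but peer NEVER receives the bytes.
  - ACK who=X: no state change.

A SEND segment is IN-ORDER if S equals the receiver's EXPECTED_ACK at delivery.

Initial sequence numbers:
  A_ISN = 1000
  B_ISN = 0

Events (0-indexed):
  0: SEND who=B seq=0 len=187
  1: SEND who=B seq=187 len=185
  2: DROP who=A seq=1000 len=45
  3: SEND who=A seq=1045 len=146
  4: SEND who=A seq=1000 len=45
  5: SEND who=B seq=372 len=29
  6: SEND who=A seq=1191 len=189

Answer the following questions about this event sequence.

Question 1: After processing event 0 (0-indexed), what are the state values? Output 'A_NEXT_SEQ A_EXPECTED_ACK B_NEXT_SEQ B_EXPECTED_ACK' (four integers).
After event 0: A_seq=1000 A_ack=187 B_seq=187 B_ack=1000

1000 187 187 1000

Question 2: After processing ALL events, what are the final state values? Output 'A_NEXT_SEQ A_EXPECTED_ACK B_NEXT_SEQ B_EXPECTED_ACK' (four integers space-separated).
Answer: 1380 401 401 1380

Derivation:
After event 0: A_seq=1000 A_ack=187 B_seq=187 B_ack=1000
After event 1: A_seq=1000 A_ack=372 B_seq=372 B_ack=1000
After event 2: A_seq=1045 A_ack=372 B_seq=372 B_ack=1000
After event 3: A_seq=1191 A_ack=372 B_seq=372 B_ack=1000
After event 4: A_seq=1191 A_ack=372 B_seq=372 B_ack=1191
After event 5: A_seq=1191 A_ack=401 B_seq=401 B_ack=1191
After event 6: A_seq=1380 A_ack=401 B_seq=401 B_ack=1380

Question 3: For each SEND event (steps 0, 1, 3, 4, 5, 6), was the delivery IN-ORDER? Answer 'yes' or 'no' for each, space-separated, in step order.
Answer: yes yes no yes yes yes

Derivation:
Step 0: SEND seq=0 -> in-order
Step 1: SEND seq=187 -> in-order
Step 3: SEND seq=1045 -> out-of-order
Step 4: SEND seq=1000 -> in-order
Step 5: SEND seq=372 -> in-order
Step 6: SEND seq=1191 -> in-order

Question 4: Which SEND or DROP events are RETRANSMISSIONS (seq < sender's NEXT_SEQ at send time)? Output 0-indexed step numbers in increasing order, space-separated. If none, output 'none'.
Answer: 4

Derivation:
Step 0: SEND seq=0 -> fresh
Step 1: SEND seq=187 -> fresh
Step 2: DROP seq=1000 -> fresh
Step 3: SEND seq=1045 -> fresh
Step 4: SEND seq=1000 -> retransmit
Step 5: SEND seq=372 -> fresh
Step 6: SEND seq=1191 -> fresh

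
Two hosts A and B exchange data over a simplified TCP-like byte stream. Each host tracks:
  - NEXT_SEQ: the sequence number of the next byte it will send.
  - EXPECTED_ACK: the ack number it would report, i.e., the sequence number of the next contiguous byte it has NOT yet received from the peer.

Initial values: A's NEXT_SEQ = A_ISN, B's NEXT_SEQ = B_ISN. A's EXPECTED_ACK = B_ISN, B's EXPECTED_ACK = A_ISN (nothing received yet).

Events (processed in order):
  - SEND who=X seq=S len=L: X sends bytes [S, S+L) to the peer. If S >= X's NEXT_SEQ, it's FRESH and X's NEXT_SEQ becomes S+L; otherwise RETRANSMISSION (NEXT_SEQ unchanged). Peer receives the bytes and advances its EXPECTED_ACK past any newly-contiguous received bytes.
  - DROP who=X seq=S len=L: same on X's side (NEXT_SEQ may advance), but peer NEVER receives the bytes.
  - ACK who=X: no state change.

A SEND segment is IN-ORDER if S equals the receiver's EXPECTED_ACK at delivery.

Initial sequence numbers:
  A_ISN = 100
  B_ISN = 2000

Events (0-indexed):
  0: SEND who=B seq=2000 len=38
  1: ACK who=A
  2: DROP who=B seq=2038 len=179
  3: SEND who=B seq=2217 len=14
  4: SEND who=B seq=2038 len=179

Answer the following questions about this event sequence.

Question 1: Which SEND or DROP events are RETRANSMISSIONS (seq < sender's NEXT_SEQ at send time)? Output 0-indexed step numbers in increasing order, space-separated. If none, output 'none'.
Step 0: SEND seq=2000 -> fresh
Step 2: DROP seq=2038 -> fresh
Step 3: SEND seq=2217 -> fresh
Step 4: SEND seq=2038 -> retransmit

Answer: 4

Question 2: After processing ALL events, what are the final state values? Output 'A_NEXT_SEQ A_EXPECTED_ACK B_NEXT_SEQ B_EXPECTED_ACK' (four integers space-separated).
Answer: 100 2231 2231 100

Derivation:
After event 0: A_seq=100 A_ack=2038 B_seq=2038 B_ack=100
After event 1: A_seq=100 A_ack=2038 B_seq=2038 B_ack=100
After event 2: A_seq=100 A_ack=2038 B_seq=2217 B_ack=100
After event 3: A_seq=100 A_ack=2038 B_seq=2231 B_ack=100
After event 4: A_seq=100 A_ack=2231 B_seq=2231 B_ack=100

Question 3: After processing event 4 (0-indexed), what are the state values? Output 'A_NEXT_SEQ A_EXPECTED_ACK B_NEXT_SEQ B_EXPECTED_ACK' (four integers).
After event 0: A_seq=100 A_ack=2038 B_seq=2038 B_ack=100
After event 1: A_seq=100 A_ack=2038 B_seq=2038 B_ack=100
After event 2: A_seq=100 A_ack=2038 B_seq=2217 B_ack=100
After event 3: A_seq=100 A_ack=2038 B_seq=2231 B_ack=100
After event 4: A_seq=100 A_ack=2231 B_seq=2231 B_ack=100

100 2231 2231 100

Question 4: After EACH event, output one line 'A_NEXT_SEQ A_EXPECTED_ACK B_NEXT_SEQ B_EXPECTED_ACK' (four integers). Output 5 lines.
100 2038 2038 100
100 2038 2038 100
100 2038 2217 100
100 2038 2231 100
100 2231 2231 100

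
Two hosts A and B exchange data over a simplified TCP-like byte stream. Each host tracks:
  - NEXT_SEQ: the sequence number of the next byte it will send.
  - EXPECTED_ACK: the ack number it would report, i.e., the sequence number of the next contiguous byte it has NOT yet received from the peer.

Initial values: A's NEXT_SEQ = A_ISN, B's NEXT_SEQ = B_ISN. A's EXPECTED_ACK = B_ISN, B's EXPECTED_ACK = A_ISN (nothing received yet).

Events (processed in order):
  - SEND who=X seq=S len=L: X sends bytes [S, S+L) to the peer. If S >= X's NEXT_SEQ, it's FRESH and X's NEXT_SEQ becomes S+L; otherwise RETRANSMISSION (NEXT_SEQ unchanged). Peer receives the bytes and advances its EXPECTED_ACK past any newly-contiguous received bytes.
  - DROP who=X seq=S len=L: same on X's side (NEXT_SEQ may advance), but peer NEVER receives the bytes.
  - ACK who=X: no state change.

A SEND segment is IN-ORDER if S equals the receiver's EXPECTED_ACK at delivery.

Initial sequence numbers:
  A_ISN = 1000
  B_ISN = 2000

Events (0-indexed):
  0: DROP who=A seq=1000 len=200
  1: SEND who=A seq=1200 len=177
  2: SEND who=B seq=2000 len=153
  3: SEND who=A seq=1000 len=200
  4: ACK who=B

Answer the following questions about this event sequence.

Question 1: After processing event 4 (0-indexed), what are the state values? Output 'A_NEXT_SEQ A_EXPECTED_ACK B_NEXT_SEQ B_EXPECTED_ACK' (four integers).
After event 0: A_seq=1200 A_ack=2000 B_seq=2000 B_ack=1000
After event 1: A_seq=1377 A_ack=2000 B_seq=2000 B_ack=1000
After event 2: A_seq=1377 A_ack=2153 B_seq=2153 B_ack=1000
After event 3: A_seq=1377 A_ack=2153 B_seq=2153 B_ack=1377
After event 4: A_seq=1377 A_ack=2153 B_seq=2153 B_ack=1377

1377 2153 2153 1377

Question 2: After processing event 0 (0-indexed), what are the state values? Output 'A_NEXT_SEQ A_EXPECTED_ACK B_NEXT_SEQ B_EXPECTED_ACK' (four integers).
After event 0: A_seq=1200 A_ack=2000 B_seq=2000 B_ack=1000

1200 2000 2000 1000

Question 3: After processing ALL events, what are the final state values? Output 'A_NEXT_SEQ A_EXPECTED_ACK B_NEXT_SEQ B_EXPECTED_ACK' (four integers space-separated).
Answer: 1377 2153 2153 1377

Derivation:
After event 0: A_seq=1200 A_ack=2000 B_seq=2000 B_ack=1000
After event 1: A_seq=1377 A_ack=2000 B_seq=2000 B_ack=1000
After event 2: A_seq=1377 A_ack=2153 B_seq=2153 B_ack=1000
After event 3: A_seq=1377 A_ack=2153 B_seq=2153 B_ack=1377
After event 4: A_seq=1377 A_ack=2153 B_seq=2153 B_ack=1377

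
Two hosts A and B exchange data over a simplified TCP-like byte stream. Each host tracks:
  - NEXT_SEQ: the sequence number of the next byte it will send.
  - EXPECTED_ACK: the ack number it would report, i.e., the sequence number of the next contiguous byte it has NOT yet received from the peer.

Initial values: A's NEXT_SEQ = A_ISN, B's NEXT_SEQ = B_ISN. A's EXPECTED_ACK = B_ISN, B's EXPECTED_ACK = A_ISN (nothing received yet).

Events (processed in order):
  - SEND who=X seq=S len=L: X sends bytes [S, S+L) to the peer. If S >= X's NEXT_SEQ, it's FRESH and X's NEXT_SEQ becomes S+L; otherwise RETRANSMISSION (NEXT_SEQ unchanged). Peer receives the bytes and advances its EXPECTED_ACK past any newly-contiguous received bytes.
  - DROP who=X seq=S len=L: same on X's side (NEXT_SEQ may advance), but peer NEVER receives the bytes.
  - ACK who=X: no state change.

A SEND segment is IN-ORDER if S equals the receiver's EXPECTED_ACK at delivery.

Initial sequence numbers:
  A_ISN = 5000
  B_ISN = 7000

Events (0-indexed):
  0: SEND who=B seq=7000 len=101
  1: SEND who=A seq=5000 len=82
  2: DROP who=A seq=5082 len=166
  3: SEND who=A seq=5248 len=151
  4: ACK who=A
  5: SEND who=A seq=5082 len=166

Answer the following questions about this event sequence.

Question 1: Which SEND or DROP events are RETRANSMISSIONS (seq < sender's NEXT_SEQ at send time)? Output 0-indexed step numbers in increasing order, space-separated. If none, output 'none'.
Step 0: SEND seq=7000 -> fresh
Step 1: SEND seq=5000 -> fresh
Step 2: DROP seq=5082 -> fresh
Step 3: SEND seq=5248 -> fresh
Step 5: SEND seq=5082 -> retransmit

Answer: 5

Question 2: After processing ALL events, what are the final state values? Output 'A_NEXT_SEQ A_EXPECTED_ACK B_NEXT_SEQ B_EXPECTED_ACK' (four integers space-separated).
Answer: 5399 7101 7101 5399

Derivation:
After event 0: A_seq=5000 A_ack=7101 B_seq=7101 B_ack=5000
After event 1: A_seq=5082 A_ack=7101 B_seq=7101 B_ack=5082
After event 2: A_seq=5248 A_ack=7101 B_seq=7101 B_ack=5082
After event 3: A_seq=5399 A_ack=7101 B_seq=7101 B_ack=5082
After event 4: A_seq=5399 A_ack=7101 B_seq=7101 B_ack=5082
After event 5: A_seq=5399 A_ack=7101 B_seq=7101 B_ack=5399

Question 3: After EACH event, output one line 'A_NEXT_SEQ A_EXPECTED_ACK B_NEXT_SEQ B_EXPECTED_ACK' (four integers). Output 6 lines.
5000 7101 7101 5000
5082 7101 7101 5082
5248 7101 7101 5082
5399 7101 7101 5082
5399 7101 7101 5082
5399 7101 7101 5399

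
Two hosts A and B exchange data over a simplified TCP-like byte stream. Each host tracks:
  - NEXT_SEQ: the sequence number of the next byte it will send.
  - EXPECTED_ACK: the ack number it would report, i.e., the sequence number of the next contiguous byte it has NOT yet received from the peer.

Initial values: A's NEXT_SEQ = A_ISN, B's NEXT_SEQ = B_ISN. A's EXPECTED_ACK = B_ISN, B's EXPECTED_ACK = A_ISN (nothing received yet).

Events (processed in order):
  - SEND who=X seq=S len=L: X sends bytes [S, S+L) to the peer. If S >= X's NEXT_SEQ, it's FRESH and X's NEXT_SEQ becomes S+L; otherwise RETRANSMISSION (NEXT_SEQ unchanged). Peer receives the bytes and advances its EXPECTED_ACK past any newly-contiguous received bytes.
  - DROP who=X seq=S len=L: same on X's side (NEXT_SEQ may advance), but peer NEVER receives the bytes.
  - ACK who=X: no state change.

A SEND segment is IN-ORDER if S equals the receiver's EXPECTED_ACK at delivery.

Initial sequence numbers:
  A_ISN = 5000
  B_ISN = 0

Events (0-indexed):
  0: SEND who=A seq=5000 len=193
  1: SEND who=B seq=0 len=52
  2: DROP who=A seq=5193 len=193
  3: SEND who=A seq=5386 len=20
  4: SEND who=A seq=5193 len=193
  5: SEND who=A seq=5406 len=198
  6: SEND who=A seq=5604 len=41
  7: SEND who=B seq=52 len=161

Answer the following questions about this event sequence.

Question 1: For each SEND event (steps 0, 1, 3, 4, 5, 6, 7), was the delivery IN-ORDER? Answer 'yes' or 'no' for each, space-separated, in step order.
Answer: yes yes no yes yes yes yes

Derivation:
Step 0: SEND seq=5000 -> in-order
Step 1: SEND seq=0 -> in-order
Step 3: SEND seq=5386 -> out-of-order
Step 4: SEND seq=5193 -> in-order
Step 5: SEND seq=5406 -> in-order
Step 6: SEND seq=5604 -> in-order
Step 7: SEND seq=52 -> in-order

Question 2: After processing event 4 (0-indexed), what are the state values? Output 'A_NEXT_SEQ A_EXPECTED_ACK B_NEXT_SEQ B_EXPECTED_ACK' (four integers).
After event 0: A_seq=5193 A_ack=0 B_seq=0 B_ack=5193
After event 1: A_seq=5193 A_ack=52 B_seq=52 B_ack=5193
After event 2: A_seq=5386 A_ack=52 B_seq=52 B_ack=5193
After event 3: A_seq=5406 A_ack=52 B_seq=52 B_ack=5193
After event 4: A_seq=5406 A_ack=52 B_seq=52 B_ack=5406

5406 52 52 5406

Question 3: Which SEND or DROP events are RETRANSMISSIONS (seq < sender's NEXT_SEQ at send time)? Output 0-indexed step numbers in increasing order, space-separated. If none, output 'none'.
Step 0: SEND seq=5000 -> fresh
Step 1: SEND seq=0 -> fresh
Step 2: DROP seq=5193 -> fresh
Step 3: SEND seq=5386 -> fresh
Step 4: SEND seq=5193 -> retransmit
Step 5: SEND seq=5406 -> fresh
Step 6: SEND seq=5604 -> fresh
Step 7: SEND seq=52 -> fresh

Answer: 4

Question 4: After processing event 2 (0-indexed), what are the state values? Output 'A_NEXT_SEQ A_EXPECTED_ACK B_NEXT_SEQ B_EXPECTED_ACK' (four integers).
After event 0: A_seq=5193 A_ack=0 B_seq=0 B_ack=5193
After event 1: A_seq=5193 A_ack=52 B_seq=52 B_ack=5193
After event 2: A_seq=5386 A_ack=52 B_seq=52 B_ack=5193

5386 52 52 5193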